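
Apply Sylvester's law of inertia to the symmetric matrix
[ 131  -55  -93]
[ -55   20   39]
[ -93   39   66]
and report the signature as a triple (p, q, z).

step 0: pivot 131 → sign +
step 1: pivot -405/131 → sign −
step 2: pivot -1/45 → sign −
signature = (1, 2, 0)

Answer: (1, 2, 0)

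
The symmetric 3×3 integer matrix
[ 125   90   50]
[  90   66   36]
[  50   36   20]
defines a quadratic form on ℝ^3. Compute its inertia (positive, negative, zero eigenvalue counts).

Answer: (2, 0, 1)

Derivation:
step 0: pivot 125 → sign +
step 1: pivot 6/5 → sign +
step 2: row/col 2 already zero → sign 0
signature = (2, 0, 1)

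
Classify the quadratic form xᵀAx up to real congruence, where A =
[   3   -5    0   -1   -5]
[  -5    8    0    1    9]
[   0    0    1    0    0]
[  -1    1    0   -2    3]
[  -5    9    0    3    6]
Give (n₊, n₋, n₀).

step 0: pivot 3 → sign +
step 1: pivot -1/3 → sign −
step 2: pivot 1 → sign +
step 3: pivot -1 → sign −
step 4: pivot -1 → sign −
signature = (2, 3, 0)

Answer: (2, 3, 0)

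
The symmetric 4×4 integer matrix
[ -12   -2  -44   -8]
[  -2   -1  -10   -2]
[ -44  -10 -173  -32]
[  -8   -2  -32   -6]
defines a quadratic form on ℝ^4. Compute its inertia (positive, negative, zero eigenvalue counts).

step 0: pivot -12 → sign −
step 1: pivot -2/3 → sign −
step 2: pivot -1 → sign −
step 3: row/col 3 already zero → sign 0
signature = (0, 3, 1)

Answer: (0, 3, 1)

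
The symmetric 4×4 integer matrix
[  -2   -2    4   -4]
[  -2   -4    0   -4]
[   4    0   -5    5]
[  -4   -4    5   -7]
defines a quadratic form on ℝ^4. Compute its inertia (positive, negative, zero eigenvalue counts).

step 0: pivot -2 → sign −
step 1: pivot -2 → sign −
step 2: pivot 11 → sign +
step 3: pivot 2/11 → sign +
signature = (2, 2, 0)

Answer: (2, 2, 0)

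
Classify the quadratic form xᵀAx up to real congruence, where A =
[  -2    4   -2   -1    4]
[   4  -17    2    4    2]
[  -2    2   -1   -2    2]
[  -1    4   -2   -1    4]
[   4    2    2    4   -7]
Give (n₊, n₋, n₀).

Answer: (1, 4, 0)

Derivation:
step 0: pivot -2 → sign −
step 1: pivot -9 → sign −
step 2: pivot 13/9 → sign +
step 3: pivot -3/2 → sign −
step 4: pivot -3/13 → sign −
signature = (1, 4, 0)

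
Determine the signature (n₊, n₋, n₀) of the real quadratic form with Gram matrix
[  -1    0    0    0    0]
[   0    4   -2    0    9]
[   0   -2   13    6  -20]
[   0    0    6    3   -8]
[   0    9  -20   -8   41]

step 0: pivot -1 → sign −
step 1: pivot 4 → sign +
step 2: pivot 12 → sign +
step 3: pivot 35/48 → sign +
step 4: pivot -3/35 → sign −
signature = (3, 2, 0)

Answer: (3, 2, 0)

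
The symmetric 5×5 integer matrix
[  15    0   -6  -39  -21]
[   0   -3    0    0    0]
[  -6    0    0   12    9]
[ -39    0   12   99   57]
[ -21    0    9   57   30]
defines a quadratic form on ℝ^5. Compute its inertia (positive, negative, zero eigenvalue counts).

step 0: pivot 15 → sign +
step 1: pivot -3 → sign −
step 2: pivot -12/5 → sign −
step 3: pivot 3 → sign +
step 4: row/col 4 already zero → sign 0
signature = (2, 2, 1)

Answer: (2, 2, 1)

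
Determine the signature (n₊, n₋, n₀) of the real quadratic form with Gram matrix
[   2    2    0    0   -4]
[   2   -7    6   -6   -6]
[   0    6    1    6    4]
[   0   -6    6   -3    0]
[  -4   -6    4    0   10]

step 0: pivot 2 → sign +
step 1: pivot -9 → sign −
step 2: pivot 5 → sign +
step 3: pivot 1/5 → sign +
step 4: pivot 2/3 → sign +
signature = (4, 1, 0)

Answer: (4, 1, 0)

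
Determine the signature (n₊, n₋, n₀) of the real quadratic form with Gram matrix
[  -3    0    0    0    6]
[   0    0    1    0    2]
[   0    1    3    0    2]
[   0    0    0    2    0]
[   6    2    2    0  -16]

Answer: (2, 2, 1)

Derivation:
step 0: pivot -3 → sign −
step 1: pivot 3 → sign +
step 2: pivot -1/3 → sign −
step 3: pivot 2 → sign +
step 4: row/col 4 already zero → sign 0
signature = (2, 2, 1)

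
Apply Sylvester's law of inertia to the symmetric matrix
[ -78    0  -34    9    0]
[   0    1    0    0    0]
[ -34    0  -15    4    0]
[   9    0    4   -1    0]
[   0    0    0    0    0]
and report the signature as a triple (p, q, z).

Answer: (2, 2, 1)

Derivation:
step 0: pivot -78 → sign −
step 1: pivot 1 → sign +
step 2: pivot -7/39 → sign −
step 3: pivot 1/14 → sign +
step 4: row/col 4 already zero → sign 0
signature = (2, 2, 1)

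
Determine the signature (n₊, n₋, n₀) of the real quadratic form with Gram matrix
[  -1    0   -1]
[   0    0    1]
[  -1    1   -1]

step 0: pivot -1 → sign −
step 1: pivot 2 → sign +
step 2: pivot -1/2 → sign −
signature = (1, 2, 0)

Answer: (1, 2, 0)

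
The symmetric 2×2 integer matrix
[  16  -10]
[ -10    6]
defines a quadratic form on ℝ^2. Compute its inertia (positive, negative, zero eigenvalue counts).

step 0: pivot 16 → sign +
step 1: pivot -1/4 → sign −
signature = (1, 1, 0)

Answer: (1, 1, 0)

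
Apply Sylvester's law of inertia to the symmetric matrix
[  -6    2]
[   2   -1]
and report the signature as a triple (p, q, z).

step 0: pivot -6 → sign −
step 1: pivot -1/3 → sign −
signature = (0, 2, 0)

Answer: (0, 2, 0)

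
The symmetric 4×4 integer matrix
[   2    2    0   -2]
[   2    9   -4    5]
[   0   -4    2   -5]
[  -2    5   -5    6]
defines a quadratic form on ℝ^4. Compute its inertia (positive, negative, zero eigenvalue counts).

Answer: (3, 1, 0)

Derivation:
step 0: pivot 2 → sign +
step 1: pivot 7 → sign +
step 2: pivot -2/7 → sign −
step 3: pivot 1/2 → sign +
signature = (3, 1, 0)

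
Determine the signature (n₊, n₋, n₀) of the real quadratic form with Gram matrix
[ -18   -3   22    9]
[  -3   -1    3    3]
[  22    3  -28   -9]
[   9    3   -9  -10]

step 0: pivot -18 → sign −
step 1: pivot -1/2 → sign −
step 2: pivot -2/9 → sign −
step 3: pivot -1 → sign −
signature = (0, 4, 0)

Answer: (0, 4, 0)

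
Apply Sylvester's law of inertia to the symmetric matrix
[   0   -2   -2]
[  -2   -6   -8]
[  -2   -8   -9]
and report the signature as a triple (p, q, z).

Answer: (2, 1, 0)

Derivation:
step 0: pivot -6 → sign −
step 1: pivot 2/3 → sign +
step 2: pivot 1 → sign +
signature = (2, 1, 0)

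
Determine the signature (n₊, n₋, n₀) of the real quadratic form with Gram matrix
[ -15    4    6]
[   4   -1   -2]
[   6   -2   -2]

Answer: (1, 2, 0)

Derivation:
step 0: pivot -15 → sign −
step 1: pivot 1/15 → sign +
step 2: pivot -2 → sign −
signature = (1, 2, 0)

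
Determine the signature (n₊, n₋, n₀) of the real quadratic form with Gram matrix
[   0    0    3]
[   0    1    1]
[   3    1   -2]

Answer: (2, 1, 0)

Derivation:
step 0: pivot 1 → sign +
step 1: pivot -3 → sign −
step 2: pivot 3 → sign +
signature = (2, 1, 0)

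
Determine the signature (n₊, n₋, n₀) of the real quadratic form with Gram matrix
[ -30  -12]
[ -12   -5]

step 0: pivot -30 → sign −
step 1: pivot -1/5 → sign −
signature = (0, 2, 0)

Answer: (0, 2, 0)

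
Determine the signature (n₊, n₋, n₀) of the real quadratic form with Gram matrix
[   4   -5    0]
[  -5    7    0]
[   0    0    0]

step 0: pivot 4 → sign +
step 1: pivot 3/4 → sign +
step 2: row/col 2 already zero → sign 0
signature = (2, 0, 1)

Answer: (2, 0, 1)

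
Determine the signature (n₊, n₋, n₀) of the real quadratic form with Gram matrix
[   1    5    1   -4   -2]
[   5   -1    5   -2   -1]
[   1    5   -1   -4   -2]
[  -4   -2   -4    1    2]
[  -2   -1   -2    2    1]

step 0: pivot 1 → sign +
step 1: pivot -26 → sign −
step 2: pivot -2 → sign −
step 3: pivot -33/13 → sign −
step 4: pivot 3/22 → sign +
signature = (2, 3, 0)

Answer: (2, 3, 0)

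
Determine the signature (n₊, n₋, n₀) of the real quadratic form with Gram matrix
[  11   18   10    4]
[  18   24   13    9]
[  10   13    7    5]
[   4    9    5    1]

Answer: (2, 2, 0)

Derivation:
step 0: pivot 11 → sign +
step 1: pivot -60/11 → sign −
step 2: pivot -1/60 → sign −
step 3: pivot 2 → sign +
signature = (2, 2, 0)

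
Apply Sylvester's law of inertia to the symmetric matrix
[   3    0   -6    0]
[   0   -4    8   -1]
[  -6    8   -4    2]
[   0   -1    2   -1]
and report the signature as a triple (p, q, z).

step 0: pivot 3 → sign +
step 1: pivot -4 → sign −
step 2: pivot -3/4 → sign −
step 3: row/col 3 already zero → sign 0
signature = (1, 2, 1)

Answer: (1, 2, 1)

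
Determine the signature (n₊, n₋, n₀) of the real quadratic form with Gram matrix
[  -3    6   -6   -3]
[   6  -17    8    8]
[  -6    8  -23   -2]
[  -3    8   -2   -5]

step 0: pivot -3 → sign −
step 1: pivot -5 → sign −
step 2: pivot -39/5 → sign −
step 3: pivot -6/13 → sign −
signature = (0, 4, 0)

Answer: (0, 4, 0)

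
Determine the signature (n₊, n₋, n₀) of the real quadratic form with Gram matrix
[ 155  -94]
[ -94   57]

step 0: pivot 155 → sign +
step 1: pivot -1/155 → sign −
signature = (1, 1, 0)

Answer: (1, 1, 0)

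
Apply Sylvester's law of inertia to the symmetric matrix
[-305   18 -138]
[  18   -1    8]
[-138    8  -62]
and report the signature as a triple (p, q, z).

step 0: pivot -305 → sign −
step 1: pivot 19/305 → sign +
step 2: pivot 2/19 → sign +
signature = (2, 1, 0)

Answer: (2, 1, 0)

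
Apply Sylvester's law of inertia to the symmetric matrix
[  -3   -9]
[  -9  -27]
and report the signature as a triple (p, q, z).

step 0: pivot -3 → sign −
step 1: row/col 1 already zero → sign 0
signature = (0, 1, 1)

Answer: (0, 1, 1)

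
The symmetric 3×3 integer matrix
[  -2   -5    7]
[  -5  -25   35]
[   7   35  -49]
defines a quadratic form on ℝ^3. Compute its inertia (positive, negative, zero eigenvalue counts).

Answer: (0, 2, 1)

Derivation:
step 0: pivot -2 → sign −
step 1: pivot -25/2 → sign −
step 2: row/col 2 already zero → sign 0
signature = (0, 2, 1)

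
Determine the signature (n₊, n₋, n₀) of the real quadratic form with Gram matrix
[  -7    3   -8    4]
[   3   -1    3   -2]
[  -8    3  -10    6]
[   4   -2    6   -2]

Answer: (2, 2, 0)

Derivation:
step 0: pivot -7 → sign −
step 1: pivot 2/7 → sign +
step 2: pivot -3/2 → sign −
step 3: pivot 2/3 → sign +
signature = (2, 2, 0)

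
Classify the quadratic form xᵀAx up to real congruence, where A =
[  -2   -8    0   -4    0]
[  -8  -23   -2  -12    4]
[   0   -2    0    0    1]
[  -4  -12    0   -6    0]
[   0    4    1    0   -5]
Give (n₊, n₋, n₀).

step 0: pivot -2 → sign −
step 1: pivot 9 → sign +
step 2: pivot -4/9 → sign −
step 3: pivot 2 → sign +
step 4: pivot -3/4 → sign −
signature = (2, 3, 0)

Answer: (2, 3, 0)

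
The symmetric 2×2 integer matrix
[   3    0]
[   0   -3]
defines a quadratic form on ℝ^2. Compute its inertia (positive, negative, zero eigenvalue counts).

Answer: (1, 1, 0)

Derivation:
step 0: pivot 3 → sign +
step 1: pivot -3 → sign −
signature = (1, 1, 0)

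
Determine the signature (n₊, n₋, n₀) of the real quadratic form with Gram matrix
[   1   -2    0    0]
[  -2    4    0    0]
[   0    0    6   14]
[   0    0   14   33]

step 0: pivot 1 → sign +
step 1: pivot 6 → sign +
step 2: pivot 1/3 → sign +
step 3: row/col 3 already zero → sign 0
signature = (3, 0, 1)

Answer: (3, 0, 1)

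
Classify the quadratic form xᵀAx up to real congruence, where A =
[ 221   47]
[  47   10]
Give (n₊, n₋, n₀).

Answer: (2, 0, 0)

Derivation:
step 0: pivot 221 → sign +
step 1: pivot 1/221 → sign +
signature = (2, 0, 0)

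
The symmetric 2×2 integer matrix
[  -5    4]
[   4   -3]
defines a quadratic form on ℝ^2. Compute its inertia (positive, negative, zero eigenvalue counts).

Answer: (1, 1, 0)

Derivation:
step 0: pivot -5 → sign −
step 1: pivot 1/5 → sign +
signature = (1, 1, 0)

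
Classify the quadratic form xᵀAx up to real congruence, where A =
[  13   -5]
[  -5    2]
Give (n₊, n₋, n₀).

Answer: (2, 0, 0)

Derivation:
step 0: pivot 13 → sign +
step 1: pivot 1/13 → sign +
signature = (2, 0, 0)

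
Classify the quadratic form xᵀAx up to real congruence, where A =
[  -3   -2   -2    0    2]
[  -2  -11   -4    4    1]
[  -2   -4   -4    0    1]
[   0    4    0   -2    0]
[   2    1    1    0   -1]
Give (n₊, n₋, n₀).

step 0: pivot -3 → sign −
step 1: pivot -29/3 → sign −
step 2: pivot -56/29 → sign −
step 3: pivot 2/7 → sign +
step 4: pivot 3/8 → sign +
signature = (2, 3, 0)

Answer: (2, 3, 0)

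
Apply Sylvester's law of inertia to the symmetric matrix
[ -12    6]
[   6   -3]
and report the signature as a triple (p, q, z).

step 0: pivot -12 → sign −
step 1: row/col 1 already zero → sign 0
signature = (0, 1, 1)

Answer: (0, 1, 1)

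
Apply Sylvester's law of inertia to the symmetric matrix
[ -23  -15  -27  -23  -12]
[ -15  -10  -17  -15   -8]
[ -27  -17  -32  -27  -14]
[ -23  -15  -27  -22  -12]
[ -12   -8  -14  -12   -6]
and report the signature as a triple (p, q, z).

step 0: pivot -23 → sign −
step 1: pivot -5/23 → sign −
step 2: pivot 7/5 → sign +
step 3: pivot 1 → sign +
step 4: pivot 2/7 → sign +
signature = (3, 2, 0)

Answer: (3, 2, 0)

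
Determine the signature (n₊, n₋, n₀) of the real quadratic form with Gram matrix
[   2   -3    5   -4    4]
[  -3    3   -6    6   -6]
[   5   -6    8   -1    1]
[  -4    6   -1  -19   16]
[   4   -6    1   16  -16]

step 0: pivot 2 → sign +
step 1: pivot -3/2 → sign −
step 2: pivot -3 → sign −
step 3: pivot 3 → sign +
step 4: pivot -3 → sign −
signature = (2, 3, 0)

Answer: (2, 3, 0)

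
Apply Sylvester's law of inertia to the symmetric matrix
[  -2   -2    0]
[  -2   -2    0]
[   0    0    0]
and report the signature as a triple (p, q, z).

Answer: (0, 1, 2)

Derivation:
step 0: pivot -2 → sign −
step 1: row/col 1 already zero → sign 0
step 2: row/col 2 already zero → sign 0
signature = (0, 1, 2)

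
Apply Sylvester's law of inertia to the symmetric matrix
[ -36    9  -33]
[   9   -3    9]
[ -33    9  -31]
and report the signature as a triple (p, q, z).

Answer: (0, 2, 1)

Derivation:
step 0: pivot -36 → sign −
step 1: pivot -3/4 → sign −
step 2: row/col 2 already zero → sign 0
signature = (0, 2, 1)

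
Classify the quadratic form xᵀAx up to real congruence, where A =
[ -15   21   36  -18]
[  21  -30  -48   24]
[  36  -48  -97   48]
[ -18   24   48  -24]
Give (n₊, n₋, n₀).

step 0: pivot -15 → sign −
step 1: pivot -3/5 → sign −
step 2: pivot -1 → sign −
step 3: row/col 3 already zero → sign 0
signature = (0, 3, 1)

Answer: (0, 3, 1)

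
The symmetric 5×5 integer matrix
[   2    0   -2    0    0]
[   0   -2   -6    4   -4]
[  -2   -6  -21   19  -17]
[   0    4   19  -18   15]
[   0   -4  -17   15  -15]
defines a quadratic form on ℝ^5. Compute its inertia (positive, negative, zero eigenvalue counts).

step 0: pivot 2 → sign +
step 1: pivot -2 → sign −
step 2: pivot -5 → sign −
step 3: pivot -1/5 → sign −
step 4: pivot -2 → sign −
signature = (1, 4, 0)

Answer: (1, 4, 0)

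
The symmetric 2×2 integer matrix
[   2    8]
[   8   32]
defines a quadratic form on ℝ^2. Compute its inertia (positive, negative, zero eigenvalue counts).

step 0: pivot 2 → sign +
step 1: row/col 1 already zero → sign 0
signature = (1, 0, 1)

Answer: (1, 0, 1)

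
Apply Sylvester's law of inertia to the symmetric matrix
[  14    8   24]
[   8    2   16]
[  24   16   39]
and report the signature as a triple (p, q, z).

step 0: pivot 14 → sign +
step 1: pivot -18/7 → sign −
step 2: pivot -1/9 → sign −
signature = (1, 2, 0)

Answer: (1, 2, 0)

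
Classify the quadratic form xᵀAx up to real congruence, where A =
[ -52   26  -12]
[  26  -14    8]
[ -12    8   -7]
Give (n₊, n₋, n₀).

Answer: (0, 3, 0)

Derivation:
step 0: pivot -52 → sign −
step 1: pivot -1 → sign −
step 2: pivot -3/13 → sign −
signature = (0, 3, 0)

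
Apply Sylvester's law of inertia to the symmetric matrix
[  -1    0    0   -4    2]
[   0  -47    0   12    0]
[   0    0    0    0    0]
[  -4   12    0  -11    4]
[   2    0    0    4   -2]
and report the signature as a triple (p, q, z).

step 0: pivot -1 → sign −
step 1: pivot -47 → sign −
step 2: pivot 379/47 → sign +
step 3: pivot 6/379 → sign +
step 4: row/col 4 already zero → sign 0
signature = (2, 2, 1)

Answer: (2, 2, 1)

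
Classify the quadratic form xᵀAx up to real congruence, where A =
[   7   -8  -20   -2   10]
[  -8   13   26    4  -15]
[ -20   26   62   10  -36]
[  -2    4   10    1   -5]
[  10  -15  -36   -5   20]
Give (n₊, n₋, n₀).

Answer: (4, 1, 0)

Derivation:
step 0: pivot 7 → sign +
step 1: pivot 27/7 → sign +
step 2: pivot 62/27 → sign +
step 3: pivot -123/31 → sign −
step 4: pivot 6/41 → sign +
signature = (4, 1, 0)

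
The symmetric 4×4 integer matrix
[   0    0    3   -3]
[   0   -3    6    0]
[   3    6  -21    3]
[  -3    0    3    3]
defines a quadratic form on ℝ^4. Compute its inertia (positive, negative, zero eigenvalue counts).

Answer: (1, 2, 1)

Derivation:
step 0: pivot -3 → sign −
step 1: pivot -9 → sign −
step 2: pivot 1 → sign +
step 3: row/col 3 already zero → sign 0
signature = (1, 2, 1)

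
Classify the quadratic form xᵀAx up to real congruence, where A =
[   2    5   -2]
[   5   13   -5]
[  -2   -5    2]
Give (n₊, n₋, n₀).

step 0: pivot 2 → sign +
step 1: pivot 1/2 → sign +
step 2: row/col 2 already zero → sign 0
signature = (2, 0, 1)

Answer: (2, 0, 1)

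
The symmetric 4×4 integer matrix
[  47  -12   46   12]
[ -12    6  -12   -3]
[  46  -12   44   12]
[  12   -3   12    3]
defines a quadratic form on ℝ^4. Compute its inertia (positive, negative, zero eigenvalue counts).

step 0: pivot 47 → sign +
step 1: pivot 138/47 → sign +
step 2: pivot -24/23 → sign −
step 3: row/col 3 already zero → sign 0
signature = (2, 1, 1)

Answer: (2, 1, 1)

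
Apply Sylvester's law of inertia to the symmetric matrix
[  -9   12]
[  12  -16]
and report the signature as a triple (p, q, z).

step 0: pivot -9 → sign −
step 1: row/col 1 already zero → sign 0
signature = (0, 1, 1)

Answer: (0, 1, 1)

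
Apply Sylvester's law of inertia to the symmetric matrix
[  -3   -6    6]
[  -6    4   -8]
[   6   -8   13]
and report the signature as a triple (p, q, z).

Answer: (1, 1, 1)

Derivation:
step 0: pivot -3 → sign −
step 1: pivot 16 → sign +
step 2: row/col 2 already zero → sign 0
signature = (1, 1, 1)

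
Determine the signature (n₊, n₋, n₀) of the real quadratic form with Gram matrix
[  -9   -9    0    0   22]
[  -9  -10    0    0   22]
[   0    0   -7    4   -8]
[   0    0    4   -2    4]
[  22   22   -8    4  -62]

Answer: (1, 4, 0)

Derivation:
step 0: pivot -9 → sign −
step 1: pivot -1 → sign −
step 2: pivot -7 → sign −
step 3: pivot 2/7 → sign +
step 4: pivot -2/9 → sign −
signature = (1, 4, 0)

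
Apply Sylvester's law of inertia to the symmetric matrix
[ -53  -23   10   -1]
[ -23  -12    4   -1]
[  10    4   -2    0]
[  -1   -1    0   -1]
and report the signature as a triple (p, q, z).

step 0: pivot -53 → sign −
step 1: pivot -107/53 → sign −
step 2: pivot -6/107 → sign −
step 3: pivot -2/3 → sign −
signature = (0, 4, 0)

Answer: (0, 4, 0)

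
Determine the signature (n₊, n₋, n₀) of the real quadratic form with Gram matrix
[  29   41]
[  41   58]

step 0: pivot 29 → sign +
step 1: pivot 1/29 → sign +
signature = (2, 0, 0)

Answer: (2, 0, 0)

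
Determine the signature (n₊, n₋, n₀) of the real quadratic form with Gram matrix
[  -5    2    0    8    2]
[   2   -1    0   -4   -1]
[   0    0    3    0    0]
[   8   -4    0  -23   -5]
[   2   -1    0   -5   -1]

step 0: pivot -5 → sign −
step 1: pivot -1/5 → sign −
step 2: pivot 3 → sign +
step 3: pivot -7 → sign −
step 4: pivot 1/7 → sign +
signature = (2, 3, 0)

Answer: (2, 3, 0)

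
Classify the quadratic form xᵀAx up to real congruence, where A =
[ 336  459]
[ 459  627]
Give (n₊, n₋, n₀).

step 0: pivot 336 → sign +
step 1: pivot -3/112 → sign −
signature = (1, 1, 0)

Answer: (1, 1, 0)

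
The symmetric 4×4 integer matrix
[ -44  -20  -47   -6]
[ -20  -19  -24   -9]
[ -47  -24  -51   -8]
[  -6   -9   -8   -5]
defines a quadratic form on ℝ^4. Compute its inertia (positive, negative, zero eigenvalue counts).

step 0: pivot -44 → sign −
step 1: pivot -109/11 → sign −
step 2: pivot -41/436 → sign −
step 3: pivot -6/41 → sign −
signature = (0, 4, 0)

Answer: (0, 4, 0)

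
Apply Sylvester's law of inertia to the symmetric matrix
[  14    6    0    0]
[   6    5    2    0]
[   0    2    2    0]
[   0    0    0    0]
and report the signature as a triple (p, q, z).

step 0: pivot 14 → sign +
step 1: pivot 17/7 → sign +
step 2: pivot 6/17 → sign +
step 3: row/col 3 already zero → sign 0
signature = (3, 0, 1)

Answer: (3, 0, 1)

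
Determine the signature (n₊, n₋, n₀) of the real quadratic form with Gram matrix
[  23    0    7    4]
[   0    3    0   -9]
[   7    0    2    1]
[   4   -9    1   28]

step 0: pivot 23 → sign +
step 1: pivot 3 → sign +
step 2: pivot -3/23 → sign −
step 3: pivot 2/3 → sign +
signature = (3, 1, 0)

Answer: (3, 1, 0)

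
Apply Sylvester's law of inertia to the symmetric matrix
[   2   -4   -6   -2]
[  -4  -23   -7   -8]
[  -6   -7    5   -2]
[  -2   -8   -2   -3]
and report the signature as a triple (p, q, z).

Answer: (1, 3, 0)

Derivation:
step 0: pivot 2 → sign +
step 1: pivot -31 → sign −
step 2: pivot -42/31 → sign −
step 3: pivot -1/21 → sign −
signature = (1, 3, 0)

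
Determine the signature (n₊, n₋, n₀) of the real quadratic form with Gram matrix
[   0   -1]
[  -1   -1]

step 0: pivot -1 → sign −
step 1: pivot 1 → sign +
signature = (1, 1, 0)

Answer: (1, 1, 0)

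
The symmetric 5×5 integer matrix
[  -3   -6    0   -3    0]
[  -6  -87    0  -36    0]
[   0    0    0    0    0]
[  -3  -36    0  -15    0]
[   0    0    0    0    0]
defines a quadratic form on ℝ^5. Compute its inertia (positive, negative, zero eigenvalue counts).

Answer: (0, 2, 3)

Derivation:
step 0: pivot -3 → sign −
step 1: pivot -75 → sign −
step 2: row/col 2 already zero → sign 0
step 3: row/col 3 already zero → sign 0
step 4: row/col 4 already zero → sign 0
signature = (0, 2, 3)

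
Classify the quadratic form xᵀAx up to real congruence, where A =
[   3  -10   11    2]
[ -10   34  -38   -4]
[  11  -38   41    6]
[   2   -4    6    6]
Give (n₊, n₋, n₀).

step 0: pivot 3 → sign +
step 1: pivot 2/3 → sign +
step 2: pivot -2 → sign −
step 3: pivot 2 → sign +
signature = (3, 1, 0)

Answer: (3, 1, 0)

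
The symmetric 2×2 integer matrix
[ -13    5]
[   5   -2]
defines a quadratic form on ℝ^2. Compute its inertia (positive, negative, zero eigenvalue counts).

Answer: (0, 2, 0)

Derivation:
step 0: pivot -13 → sign −
step 1: pivot -1/13 → sign −
signature = (0, 2, 0)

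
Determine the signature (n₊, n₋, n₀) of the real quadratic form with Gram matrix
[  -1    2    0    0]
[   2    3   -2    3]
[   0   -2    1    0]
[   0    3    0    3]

step 0: pivot -1 → sign −
step 1: pivot 7 → sign +
step 2: pivot 3/7 → sign +
step 3: row/col 3 already zero → sign 0
signature = (2, 1, 1)

Answer: (2, 1, 1)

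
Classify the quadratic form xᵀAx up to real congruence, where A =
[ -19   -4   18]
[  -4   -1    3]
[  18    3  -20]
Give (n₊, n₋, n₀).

step 0: pivot -19 → sign −
step 1: pivot -3/19 → sign −
step 2: pivot 1 → sign +
signature = (1, 2, 0)

Answer: (1, 2, 0)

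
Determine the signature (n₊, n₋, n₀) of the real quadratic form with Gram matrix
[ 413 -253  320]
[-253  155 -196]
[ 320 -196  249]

step 0: pivot 413 → sign +
step 1: pivot 6/413 → sign +
step 2: pivot 1 → sign +
signature = (3, 0, 0)

Answer: (3, 0, 0)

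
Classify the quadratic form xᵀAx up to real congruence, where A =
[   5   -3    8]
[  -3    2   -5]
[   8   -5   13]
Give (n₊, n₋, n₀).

Answer: (2, 0, 1)

Derivation:
step 0: pivot 5 → sign +
step 1: pivot 1/5 → sign +
step 2: row/col 2 already zero → sign 0
signature = (2, 0, 1)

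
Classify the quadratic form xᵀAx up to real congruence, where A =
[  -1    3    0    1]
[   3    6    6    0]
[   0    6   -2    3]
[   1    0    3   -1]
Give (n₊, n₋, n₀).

Answer: (2, 2, 0)

Derivation:
step 0: pivot -1 → sign −
step 1: pivot 15 → sign +
step 2: pivot -22/5 → sign −
step 3: pivot 3/22 → sign +
signature = (2, 2, 0)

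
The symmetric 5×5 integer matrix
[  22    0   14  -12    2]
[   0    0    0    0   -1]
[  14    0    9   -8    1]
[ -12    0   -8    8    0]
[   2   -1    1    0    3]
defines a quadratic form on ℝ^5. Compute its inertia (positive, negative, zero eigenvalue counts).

Answer: (3, 1, 1)

Derivation:
step 0: pivot 22 → sign +
step 1: pivot 1/11 → sign +
step 2: pivot 2 → sign +
step 3: pivot -1/2 → sign −
step 4: row/col 4 already zero → sign 0
signature = (3, 1, 1)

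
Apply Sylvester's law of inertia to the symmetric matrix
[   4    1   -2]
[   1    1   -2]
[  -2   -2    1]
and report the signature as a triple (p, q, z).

Answer: (2, 1, 0)

Derivation:
step 0: pivot 4 → sign +
step 1: pivot 3/4 → sign +
step 2: pivot -3 → sign −
signature = (2, 1, 0)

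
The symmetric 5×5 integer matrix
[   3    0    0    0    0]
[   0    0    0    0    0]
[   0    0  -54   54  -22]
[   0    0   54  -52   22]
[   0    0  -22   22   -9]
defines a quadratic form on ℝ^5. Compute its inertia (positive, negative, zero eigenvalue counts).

Answer: (2, 2, 1)

Derivation:
step 0: pivot 3 → sign +
step 1: pivot -54 → sign −
step 2: pivot 2 → sign +
step 3: pivot -1/27 → sign −
step 4: row/col 4 already zero → sign 0
signature = (2, 2, 1)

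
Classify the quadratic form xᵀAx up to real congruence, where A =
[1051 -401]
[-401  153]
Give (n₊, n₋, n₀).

Answer: (2, 0, 0)

Derivation:
step 0: pivot 1051 → sign +
step 1: pivot 2/1051 → sign +
signature = (2, 0, 0)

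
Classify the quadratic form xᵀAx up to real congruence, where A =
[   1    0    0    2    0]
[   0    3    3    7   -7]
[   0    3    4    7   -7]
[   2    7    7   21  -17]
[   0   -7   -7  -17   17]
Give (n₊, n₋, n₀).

Answer: (4, 0, 1)

Derivation:
step 0: pivot 1 → sign +
step 1: pivot 3 → sign +
step 2: pivot 1 → sign +
step 3: pivot 2/3 → sign +
step 4: row/col 4 already zero → sign 0
signature = (4, 0, 1)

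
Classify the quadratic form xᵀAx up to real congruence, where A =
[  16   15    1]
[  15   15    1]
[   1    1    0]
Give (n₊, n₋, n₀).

step 0: pivot 16 → sign +
step 1: pivot 15/16 → sign +
step 2: pivot -1/15 → sign −
signature = (2, 1, 0)

Answer: (2, 1, 0)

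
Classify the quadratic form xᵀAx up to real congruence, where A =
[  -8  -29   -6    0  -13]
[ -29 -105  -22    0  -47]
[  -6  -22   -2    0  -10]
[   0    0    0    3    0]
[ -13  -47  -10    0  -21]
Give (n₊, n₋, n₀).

step 0: pivot -8 → sign −
step 1: pivot 1/8 → sign +
step 2: pivot 2 → sign +
step 3: pivot 3 → sign +
step 4: row/col 4 already zero → sign 0
signature = (3, 1, 1)

Answer: (3, 1, 1)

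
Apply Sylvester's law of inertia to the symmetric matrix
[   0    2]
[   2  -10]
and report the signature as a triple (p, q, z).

step 0: pivot -10 → sign −
step 1: pivot 2/5 → sign +
signature = (1, 1, 0)

Answer: (1, 1, 0)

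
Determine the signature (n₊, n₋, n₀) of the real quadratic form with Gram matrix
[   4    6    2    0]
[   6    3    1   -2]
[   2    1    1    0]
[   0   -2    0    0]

Answer: (2, 1, 1)

Derivation:
step 0: pivot 4 → sign +
step 1: pivot -6 → sign −
step 2: pivot 2/3 → sign +
step 3: row/col 3 already zero → sign 0
signature = (2, 1, 1)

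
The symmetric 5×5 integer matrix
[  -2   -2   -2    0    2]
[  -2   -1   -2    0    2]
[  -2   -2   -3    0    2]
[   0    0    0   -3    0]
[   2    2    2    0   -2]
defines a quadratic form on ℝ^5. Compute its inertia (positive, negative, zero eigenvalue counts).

Answer: (1, 3, 1)

Derivation:
step 0: pivot -2 → sign −
step 1: pivot 1 → sign +
step 2: pivot -1 → sign −
step 3: pivot -3 → sign −
step 4: row/col 4 already zero → sign 0
signature = (1, 3, 1)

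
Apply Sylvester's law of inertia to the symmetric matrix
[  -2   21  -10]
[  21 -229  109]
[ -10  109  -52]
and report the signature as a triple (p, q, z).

step 0: pivot -2 → sign −
step 1: pivot -17/2 → sign −
step 2: pivot -2/17 → sign −
signature = (0, 3, 0)

Answer: (0, 3, 0)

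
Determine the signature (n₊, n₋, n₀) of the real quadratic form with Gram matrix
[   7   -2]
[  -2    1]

step 0: pivot 7 → sign +
step 1: pivot 3/7 → sign +
signature = (2, 0, 0)

Answer: (2, 0, 0)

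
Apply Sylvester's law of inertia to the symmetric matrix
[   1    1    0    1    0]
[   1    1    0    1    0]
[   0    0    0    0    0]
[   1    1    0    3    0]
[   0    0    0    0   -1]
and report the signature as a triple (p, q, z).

Answer: (2, 1, 2)

Derivation:
step 0: pivot 1 → sign +
step 1: pivot 2 → sign +
step 2: pivot -1 → sign −
step 3: row/col 3 already zero → sign 0
step 4: row/col 4 already zero → sign 0
signature = (2, 1, 2)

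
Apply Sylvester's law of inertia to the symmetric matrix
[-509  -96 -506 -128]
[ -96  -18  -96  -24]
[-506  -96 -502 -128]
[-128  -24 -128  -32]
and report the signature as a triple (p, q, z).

step 0: pivot -509 → sign −
step 1: pivot 54/509 → sign +
step 2: pivot -2 → sign −
step 3: row/col 3 already zero → sign 0
signature = (1, 2, 1)

Answer: (1, 2, 1)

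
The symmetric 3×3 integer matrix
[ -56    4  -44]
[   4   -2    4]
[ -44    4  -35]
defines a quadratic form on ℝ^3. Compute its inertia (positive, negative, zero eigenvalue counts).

Answer: (0, 2, 1)

Derivation:
step 0: pivot -56 → sign −
step 1: pivot -12/7 → sign −
step 2: row/col 2 already zero → sign 0
signature = (0, 2, 1)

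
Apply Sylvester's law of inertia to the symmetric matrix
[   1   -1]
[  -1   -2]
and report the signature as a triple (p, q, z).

step 0: pivot 1 → sign +
step 1: pivot -3 → sign −
signature = (1, 1, 0)

Answer: (1, 1, 0)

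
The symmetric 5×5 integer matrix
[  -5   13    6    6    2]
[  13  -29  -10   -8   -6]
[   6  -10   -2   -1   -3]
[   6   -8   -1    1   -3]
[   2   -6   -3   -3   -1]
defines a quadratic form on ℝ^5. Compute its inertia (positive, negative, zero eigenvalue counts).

step 0: pivot -5 → sign −
step 1: pivot 24/5 → sign +
step 2: pivot -4/3 → sign −
step 3: pivot 3/2 → sign +
step 4: pivot -1/4 → sign −
signature = (2, 3, 0)

Answer: (2, 3, 0)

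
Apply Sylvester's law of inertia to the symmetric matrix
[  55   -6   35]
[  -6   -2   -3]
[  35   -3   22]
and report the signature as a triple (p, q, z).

step 0: pivot 55 → sign +
step 1: pivot -146/55 → sign −
step 2: pivot -3/146 → sign −
signature = (1, 2, 0)

Answer: (1, 2, 0)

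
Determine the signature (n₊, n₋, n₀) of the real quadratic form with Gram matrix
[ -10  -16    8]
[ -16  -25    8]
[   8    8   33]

step 0: pivot -10 → sign −
step 1: pivot 3/5 → sign +
step 2: pivot 1 → sign +
signature = (2, 1, 0)

Answer: (2, 1, 0)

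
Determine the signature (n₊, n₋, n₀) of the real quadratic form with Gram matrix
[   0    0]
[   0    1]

step 0: pivot 1 → sign +
step 1: row/col 1 already zero → sign 0
signature = (1, 0, 1)

Answer: (1, 0, 1)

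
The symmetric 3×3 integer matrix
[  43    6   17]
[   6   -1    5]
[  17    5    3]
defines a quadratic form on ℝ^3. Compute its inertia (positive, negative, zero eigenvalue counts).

step 0: pivot 43 → sign +
step 1: pivot -79/43 → sign −
step 2: pivot 3/79 → sign +
signature = (2, 1, 0)

Answer: (2, 1, 0)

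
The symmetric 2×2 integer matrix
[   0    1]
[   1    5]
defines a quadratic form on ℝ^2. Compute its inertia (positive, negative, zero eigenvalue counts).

Answer: (1, 1, 0)

Derivation:
step 0: pivot 5 → sign +
step 1: pivot -1/5 → sign −
signature = (1, 1, 0)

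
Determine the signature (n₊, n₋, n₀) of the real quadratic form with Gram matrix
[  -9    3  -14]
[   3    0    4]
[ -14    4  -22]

step 0: pivot -9 → sign −
step 1: pivot 1 → sign +
step 2: pivot -2/3 → sign −
signature = (1, 2, 0)

Answer: (1, 2, 0)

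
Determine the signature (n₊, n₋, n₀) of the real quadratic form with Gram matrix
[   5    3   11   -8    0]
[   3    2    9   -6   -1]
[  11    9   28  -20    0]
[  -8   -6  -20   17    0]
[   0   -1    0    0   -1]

step 0: pivot 5 → sign +
step 1: pivot 1/5 → sign +
step 2: pivot -25 → sign −
step 3: pivot 69/25 → sign +
step 4: pivot -6/23 → sign −
signature = (3, 2, 0)

Answer: (3, 2, 0)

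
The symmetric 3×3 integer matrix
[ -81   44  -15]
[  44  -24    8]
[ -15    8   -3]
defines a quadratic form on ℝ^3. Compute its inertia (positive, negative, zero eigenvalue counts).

Answer: (0, 2, 1)

Derivation:
step 0: pivot -81 → sign −
step 1: pivot -8/81 → sign −
step 2: row/col 2 already zero → sign 0
signature = (0, 2, 1)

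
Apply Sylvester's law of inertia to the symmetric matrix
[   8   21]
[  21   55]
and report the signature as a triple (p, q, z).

Answer: (1, 1, 0)

Derivation:
step 0: pivot 8 → sign +
step 1: pivot -1/8 → sign −
signature = (1, 1, 0)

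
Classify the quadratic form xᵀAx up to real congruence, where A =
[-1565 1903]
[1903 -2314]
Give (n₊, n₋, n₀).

step 0: pivot -1565 → sign −
step 1: pivot -1/1565 → sign −
signature = (0, 2, 0)

Answer: (0, 2, 0)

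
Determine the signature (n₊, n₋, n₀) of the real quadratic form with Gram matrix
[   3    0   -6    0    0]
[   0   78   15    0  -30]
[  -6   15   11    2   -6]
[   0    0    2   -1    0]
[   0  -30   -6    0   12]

Answer: (3, 1, 1)

Derivation:
step 0: pivot 3 → sign +
step 1: pivot 78 → sign +
step 2: pivot -101/26 → sign −
step 3: pivot 3/101 → sign +
step 4: row/col 4 already zero → sign 0
signature = (3, 1, 1)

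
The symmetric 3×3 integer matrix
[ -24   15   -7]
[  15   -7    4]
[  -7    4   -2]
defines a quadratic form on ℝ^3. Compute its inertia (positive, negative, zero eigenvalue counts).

Answer: (1, 2, 0)

Derivation:
step 0: pivot -24 → sign −
step 1: pivot 19/8 → sign +
step 2: pivot -1/57 → sign −
signature = (1, 2, 0)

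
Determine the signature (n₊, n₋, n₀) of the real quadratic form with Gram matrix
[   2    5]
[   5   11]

step 0: pivot 2 → sign +
step 1: pivot -3/2 → sign −
signature = (1, 1, 0)

Answer: (1, 1, 0)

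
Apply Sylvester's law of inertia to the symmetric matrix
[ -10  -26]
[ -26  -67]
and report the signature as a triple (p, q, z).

Answer: (1, 1, 0)

Derivation:
step 0: pivot -10 → sign −
step 1: pivot 3/5 → sign +
signature = (1, 1, 0)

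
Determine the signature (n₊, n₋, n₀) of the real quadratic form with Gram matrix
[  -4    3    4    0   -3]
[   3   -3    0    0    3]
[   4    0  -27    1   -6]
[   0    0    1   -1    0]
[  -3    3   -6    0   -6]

step 0: pivot -4 → sign −
step 1: pivot -3/4 → sign −
step 2: pivot -11 → sign −
step 3: pivot -10/11 → sign −
step 4: pivot 3/5 → sign +
signature = (1, 4, 0)

Answer: (1, 4, 0)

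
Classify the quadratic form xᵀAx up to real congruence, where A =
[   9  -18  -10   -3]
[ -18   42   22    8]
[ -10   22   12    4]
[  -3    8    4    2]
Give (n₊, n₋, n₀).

Answer: (4, 0, 0)

Derivation:
step 0: pivot 9 → sign +
step 1: pivot 6 → sign +
step 2: pivot 2/9 → sign +
step 3: pivot 1/3 → sign +
signature = (4, 0, 0)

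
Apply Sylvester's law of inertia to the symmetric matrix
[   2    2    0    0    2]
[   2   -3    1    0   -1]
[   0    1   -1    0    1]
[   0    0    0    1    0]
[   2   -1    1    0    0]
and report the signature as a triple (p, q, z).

Answer: (2, 2, 1)

Derivation:
step 0: pivot 2 → sign +
step 1: pivot -5 → sign −
step 2: pivot -4/5 → sign −
step 3: pivot 1 → sign +
step 4: row/col 4 already zero → sign 0
signature = (2, 2, 1)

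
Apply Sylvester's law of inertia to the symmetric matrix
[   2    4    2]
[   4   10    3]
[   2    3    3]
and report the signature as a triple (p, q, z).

step 0: pivot 2 → sign +
step 1: pivot 2 → sign +
step 2: pivot 1/2 → sign +
signature = (3, 0, 0)

Answer: (3, 0, 0)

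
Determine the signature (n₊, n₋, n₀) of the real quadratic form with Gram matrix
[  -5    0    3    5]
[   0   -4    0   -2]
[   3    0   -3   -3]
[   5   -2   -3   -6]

step 0: pivot -5 → sign −
step 1: pivot -4 → sign −
step 2: pivot -6/5 → sign −
step 3: row/col 3 already zero → sign 0
signature = (0, 3, 1)

Answer: (0, 3, 1)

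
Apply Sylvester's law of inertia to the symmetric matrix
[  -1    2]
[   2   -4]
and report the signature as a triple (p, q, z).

step 0: pivot -1 → sign −
step 1: row/col 1 already zero → sign 0
signature = (0, 1, 1)

Answer: (0, 1, 1)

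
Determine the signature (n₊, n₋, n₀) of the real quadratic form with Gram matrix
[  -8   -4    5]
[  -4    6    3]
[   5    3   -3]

Answer: (2, 1, 0)

Derivation:
step 0: pivot -8 → sign −
step 1: pivot 8 → sign +
step 2: pivot 3/32 → sign +
signature = (2, 1, 0)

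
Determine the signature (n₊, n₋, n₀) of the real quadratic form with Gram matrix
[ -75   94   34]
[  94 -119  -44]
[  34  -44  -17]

step 0: pivot -75 → sign −
step 1: pivot -89/75 → sign −
step 2: pivot 3/89 → sign +
signature = (1, 2, 0)

Answer: (1, 2, 0)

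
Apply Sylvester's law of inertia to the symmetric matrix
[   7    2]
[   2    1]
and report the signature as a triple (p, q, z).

Answer: (2, 0, 0)

Derivation:
step 0: pivot 7 → sign +
step 1: pivot 3/7 → sign +
signature = (2, 0, 0)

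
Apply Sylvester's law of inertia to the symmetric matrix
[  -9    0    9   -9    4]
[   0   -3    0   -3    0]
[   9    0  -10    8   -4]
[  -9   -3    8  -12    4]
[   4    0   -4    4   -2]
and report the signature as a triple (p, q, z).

step 0: pivot -9 → sign −
step 1: pivot -3 → sign −
step 2: pivot -1 → sign −
step 3: pivot 1 → sign +
step 4: pivot -2/9 → sign −
signature = (1, 4, 0)

Answer: (1, 4, 0)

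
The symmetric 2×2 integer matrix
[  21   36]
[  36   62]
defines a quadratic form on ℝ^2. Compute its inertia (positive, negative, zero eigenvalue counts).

step 0: pivot 21 → sign +
step 1: pivot 2/7 → sign +
signature = (2, 0, 0)

Answer: (2, 0, 0)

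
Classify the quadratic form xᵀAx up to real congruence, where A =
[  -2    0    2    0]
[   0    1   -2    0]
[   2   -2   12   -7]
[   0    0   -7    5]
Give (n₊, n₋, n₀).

step 0: pivot -2 → sign −
step 1: pivot 1 → sign +
step 2: pivot 10 → sign +
step 3: pivot 1/10 → sign +
signature = (3, 1, 0)

Answer: (3, 1, 0)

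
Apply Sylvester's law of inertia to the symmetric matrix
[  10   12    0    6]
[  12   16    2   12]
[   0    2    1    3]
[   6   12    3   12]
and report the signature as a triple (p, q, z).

step 0: pivot 10 → sign +
step 1: pivot 8/5 → sign +
step 2: pivot -3/2 → sign −
step 3: row/col 3 already zero → sign 0
signature = (2, 1, 1)

Answer: (2, 1, 1)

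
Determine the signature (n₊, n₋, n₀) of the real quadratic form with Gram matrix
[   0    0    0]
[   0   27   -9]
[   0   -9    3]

step 0: pivot 27 → sign +
step 1: row/col 1 already zero → sign 0
step 2: row/col 2 already zero → sign 0
signature = (1, 0, 2)

Answer: (1, 0, 2)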